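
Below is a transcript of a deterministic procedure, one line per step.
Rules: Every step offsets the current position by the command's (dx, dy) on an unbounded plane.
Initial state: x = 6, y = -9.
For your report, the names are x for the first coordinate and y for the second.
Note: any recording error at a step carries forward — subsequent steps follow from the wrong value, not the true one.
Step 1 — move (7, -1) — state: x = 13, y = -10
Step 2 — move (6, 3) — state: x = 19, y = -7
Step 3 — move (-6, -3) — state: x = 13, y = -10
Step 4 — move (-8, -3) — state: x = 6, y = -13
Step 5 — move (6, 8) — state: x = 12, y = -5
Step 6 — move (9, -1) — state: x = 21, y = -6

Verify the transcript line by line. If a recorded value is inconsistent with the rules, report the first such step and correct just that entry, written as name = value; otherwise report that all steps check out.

step 4, x = 5

step 1: x = 6 + (7) = 13, y = -9 + (-1) = -10 -> agrees with the transcript
step 2: x = 13 + (6) = 19, y = -10 + (3) = -7 -> checks out
step 3: x = 19 + (-6) = 13, y = -7 + (-3) = -10 -> exactly as logged
step 4: x = 13 + (-8) = 5, y = -10 + (-3) = -13 -> not what was recorded
The audit stops at step 4: the recorded entry is wrong and should be x = 5.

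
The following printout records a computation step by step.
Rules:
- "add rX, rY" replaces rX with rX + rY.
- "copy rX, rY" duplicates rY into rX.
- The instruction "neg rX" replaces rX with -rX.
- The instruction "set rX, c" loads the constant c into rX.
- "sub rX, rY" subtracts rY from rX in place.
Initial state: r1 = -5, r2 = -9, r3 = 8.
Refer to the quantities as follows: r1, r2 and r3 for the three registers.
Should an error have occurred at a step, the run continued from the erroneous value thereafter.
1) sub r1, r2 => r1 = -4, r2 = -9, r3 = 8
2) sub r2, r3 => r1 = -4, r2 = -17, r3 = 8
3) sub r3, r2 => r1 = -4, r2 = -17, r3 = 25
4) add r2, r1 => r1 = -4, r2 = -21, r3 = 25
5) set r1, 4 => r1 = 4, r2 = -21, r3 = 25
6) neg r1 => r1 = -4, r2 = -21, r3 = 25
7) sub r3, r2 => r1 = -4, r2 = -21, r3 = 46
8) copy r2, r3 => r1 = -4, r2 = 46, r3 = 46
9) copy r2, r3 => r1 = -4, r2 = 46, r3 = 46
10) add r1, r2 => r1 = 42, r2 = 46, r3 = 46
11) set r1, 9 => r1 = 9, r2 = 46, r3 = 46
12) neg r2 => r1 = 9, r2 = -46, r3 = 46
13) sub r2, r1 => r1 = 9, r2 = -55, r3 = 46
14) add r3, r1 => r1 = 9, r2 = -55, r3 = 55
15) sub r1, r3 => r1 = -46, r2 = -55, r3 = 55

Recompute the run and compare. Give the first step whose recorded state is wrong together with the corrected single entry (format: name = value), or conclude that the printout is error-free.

Step 1: r1 = -5 - -9 = 4 — the entry is off here.
The earliest wrong entry is at step 1: it should read r1 = 4.

step 1, r1 = 4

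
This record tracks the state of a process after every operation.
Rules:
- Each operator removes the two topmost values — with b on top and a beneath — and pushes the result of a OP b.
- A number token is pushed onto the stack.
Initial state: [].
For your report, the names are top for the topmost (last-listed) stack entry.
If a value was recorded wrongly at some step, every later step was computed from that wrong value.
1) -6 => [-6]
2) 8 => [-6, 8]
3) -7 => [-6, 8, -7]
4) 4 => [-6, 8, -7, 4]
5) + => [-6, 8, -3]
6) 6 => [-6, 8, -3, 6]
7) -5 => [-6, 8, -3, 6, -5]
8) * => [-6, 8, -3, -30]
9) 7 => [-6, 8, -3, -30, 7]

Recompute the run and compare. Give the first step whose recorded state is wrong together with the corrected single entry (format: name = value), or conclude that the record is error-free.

no error

step 1: push -6: top = -6 -> matches
step 2: push 8: top = 8 -> agrees with the record
step 3: push -7: top = -7 -> in agreement
step 4: push 4: top = 4 -> consistent with the record
step 5: -7 + 4 = -3 -> same as recorded
step 6: push 6: top = 6 -> consistent with the record
step 7: push -5: top = -5 -> same as recorded
step 8: 6 * -5 = -30 -> confirmed correct
step 9: push 7: top = 7 -> verified
No step deviates from the rules.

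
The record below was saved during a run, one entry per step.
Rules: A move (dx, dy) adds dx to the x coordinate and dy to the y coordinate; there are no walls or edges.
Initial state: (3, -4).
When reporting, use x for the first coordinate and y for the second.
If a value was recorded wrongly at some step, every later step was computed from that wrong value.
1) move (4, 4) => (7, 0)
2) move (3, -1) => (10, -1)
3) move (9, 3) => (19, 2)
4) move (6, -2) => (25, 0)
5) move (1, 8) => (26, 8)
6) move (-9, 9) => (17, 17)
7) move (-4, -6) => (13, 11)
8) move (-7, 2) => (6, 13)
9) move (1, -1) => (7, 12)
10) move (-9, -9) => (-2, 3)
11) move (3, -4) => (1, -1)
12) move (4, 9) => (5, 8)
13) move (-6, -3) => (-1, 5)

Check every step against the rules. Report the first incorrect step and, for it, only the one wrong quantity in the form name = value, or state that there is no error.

no error

1. x = 3 + (4) = 7, y = -4 + (4) = 0 (agrees with the record)
2. x = 7 + (3) = 10, y = 0 + (-1) = -1 (in agreement)
3. x = 10 + (9) = 19, y = -1 + (3) = 2 (checks out)
4. x = 19 + (6) = 25, y = 2 + (-2) = 0 (no discrepancy)
5. x = 25 + (1) = 26, y = 0 + (8) = 8 (verified)
6. x = 26 + (-9) = 17, y = 8 + (9) = 17 (in agreement)
7. x = 17 + (-4) = 13, y = 17 + (-6) = 11 (matches)
8. x = 13 + (-7) = 6, y = 11 + (2) = 13 (same as recorded)
9. x = 6 + (1) = 7, y = 13 + (-1) = 12 (consistent with the record)
10. x = 7 + (-9) = -2, y = 12 + (-9) = 3 (same as recorded)
11. x = -2 + (3) = 1, y = 3 + (-4) = -1 (exactly as logged)
12. x = 1 + (4) = 5, y = -1 + (9) = 8 (in agreement)
13. x = 5 + (-6) = -1, y = 8 + (-3) = 5 (agrees with the record)
Nothing is out of place; the run is error-free.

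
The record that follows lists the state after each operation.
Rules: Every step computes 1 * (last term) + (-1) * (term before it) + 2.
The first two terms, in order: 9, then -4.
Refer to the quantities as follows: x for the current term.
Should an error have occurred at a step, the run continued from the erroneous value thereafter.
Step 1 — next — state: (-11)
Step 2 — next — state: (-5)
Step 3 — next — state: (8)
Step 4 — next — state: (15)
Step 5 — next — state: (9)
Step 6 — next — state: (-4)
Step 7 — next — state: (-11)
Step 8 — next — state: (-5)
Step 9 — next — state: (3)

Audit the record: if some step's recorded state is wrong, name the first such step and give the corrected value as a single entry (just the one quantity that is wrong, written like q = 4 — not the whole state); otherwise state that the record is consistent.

step 9, x = 8

step 1: x = 1*(-4) + (-1)*(9) + (2) = -11 -> in agreement
step 2: x = 1*(-11) + (-1)*(-4) + (2) = -5 -> in agreement
step 3: x = 1*(-5) + (-1)*(-11) + (2) = 8 -> no discrepancy
step 4: x = 1*(8) + (-1)*(-5) + (2) = 15 -> no discrepancy
step 5: x = 1*(15) + (-1)*(8) + (2) = 9 -> matches
step 6: x = 1*(9) + (-1)*(15) + (2) = -4 -> agrees with the record
step 7: x = 1*(-4) + (-1)*(9) + (2) = -11 -> confirmed correct
step 8: x = 1*(-11) + (-1)*(-4) + (2) = -5 -> exactly as logged
step 9: x = 1*(-5) + (-1)*(-11) + (2) = 8 -> first mismatch against the record
First incorrect step: 9; the correct value is x = 8.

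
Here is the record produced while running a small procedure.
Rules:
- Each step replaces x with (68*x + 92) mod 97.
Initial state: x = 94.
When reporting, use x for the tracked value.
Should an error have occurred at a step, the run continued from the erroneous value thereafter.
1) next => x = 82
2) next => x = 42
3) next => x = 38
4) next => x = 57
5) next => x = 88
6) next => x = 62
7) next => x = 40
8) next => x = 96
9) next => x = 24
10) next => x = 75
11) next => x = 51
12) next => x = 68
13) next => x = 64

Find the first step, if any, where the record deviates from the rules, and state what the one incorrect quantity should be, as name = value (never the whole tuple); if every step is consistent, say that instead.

step 1: x = (68*94 + 92) mod 97 = 82 -> in agreement
step 2: x = (68*82 + 92) mod 97 = 42 -> no discrepancy
step 3: x = (68*42 + 92) mod 97 = 38 -> agrees with the record
step 4: x = (68*38 + 92) mod 97 = 57 -> agrees with the record
step 5: x = (68*57 + 92) mod 97 = 88 -> same as recorded
step 6: x = (68*88 + 92) mod 97 = 62 -> in agreement
step 7: x = (68*62 + 92) mod 97 = 40 -> matches
step 8: x = (68*40 + 92) mod 97 = 96 -> in agreement
step 9: x = (68*96 + 92) mod 97 = 24 -> consistent with the record
step 10: x = (68*24 + 92) mod 97 = 75 -> no discrepancy
step 11: x = (68*75 + 92) mod 97 = 51 -> checks out
step 12: x = (68*51 + 92) mod 97 = 68 -> in agreement
step 13: x = (68*68 + 92) mod 97 = 60 -> a discrepancy with the record
That makes step 13 the first incorrect line — x = 60 is what it should show.

step 13, x = 60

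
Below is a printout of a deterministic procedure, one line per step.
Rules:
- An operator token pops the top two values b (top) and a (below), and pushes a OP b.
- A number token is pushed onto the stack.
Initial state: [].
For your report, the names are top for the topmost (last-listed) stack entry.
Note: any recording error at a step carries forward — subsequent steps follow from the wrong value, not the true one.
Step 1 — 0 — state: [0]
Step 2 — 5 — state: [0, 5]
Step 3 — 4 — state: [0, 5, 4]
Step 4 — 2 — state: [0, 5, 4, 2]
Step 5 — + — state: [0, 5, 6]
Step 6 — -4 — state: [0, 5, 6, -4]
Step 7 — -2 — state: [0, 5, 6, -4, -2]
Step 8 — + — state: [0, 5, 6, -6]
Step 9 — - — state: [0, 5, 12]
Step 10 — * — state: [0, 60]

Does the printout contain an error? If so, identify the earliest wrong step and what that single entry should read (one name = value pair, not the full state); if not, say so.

Recomputing the run from the initial state:
step 1: [0]
step 2: [0, 5]
step 3: [0, 5, 4]
step 4: [0, 5, 4, 2]
step 5: [0, 5, 6]
step 6: [0, 5, 6, -4]
step 7: [0, 5, 6, -4, -2]
step 8: [0, 5, 6, -6]
step 9: [0, 5, 12]
step 10: [0, 60]
This matches the printout at every step.

no error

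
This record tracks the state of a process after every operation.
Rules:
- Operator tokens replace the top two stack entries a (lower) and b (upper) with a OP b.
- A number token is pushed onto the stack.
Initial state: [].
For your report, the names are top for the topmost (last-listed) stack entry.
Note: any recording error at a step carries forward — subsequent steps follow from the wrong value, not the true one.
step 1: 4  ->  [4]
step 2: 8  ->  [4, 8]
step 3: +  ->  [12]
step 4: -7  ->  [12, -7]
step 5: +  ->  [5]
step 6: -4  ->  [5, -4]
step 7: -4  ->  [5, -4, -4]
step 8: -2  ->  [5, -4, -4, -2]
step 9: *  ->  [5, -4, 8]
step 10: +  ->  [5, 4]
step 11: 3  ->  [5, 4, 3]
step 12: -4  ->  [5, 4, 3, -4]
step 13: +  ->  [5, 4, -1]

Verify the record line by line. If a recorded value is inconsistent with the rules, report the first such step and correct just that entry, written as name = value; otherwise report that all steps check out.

no error

1. push 4: top = 4 (consistent with the record)
2. push 8: top = 8 (in agreement)
3. 4 + 8 = 12 (confirmed correct)
4. push -7: top = -7 (in agreement)
5. 12 + -7 = 5 (matches)
6. push -4: top = -4 (confirmed correct)
7. push -4: top = -4 (checks out)
8. push -2: top = -2 (consistent with the record)
9. -4 * -2 = 8 (exactly as logged)
10. -4 + 8 = 4 (matches)
11. push 3: top = 3 (in agreement)
12. push -4: top = -4 (confirmed correct)
13. 3 + -4 = -1 (same as recorded)
Nothing is out of place; the run is error-free.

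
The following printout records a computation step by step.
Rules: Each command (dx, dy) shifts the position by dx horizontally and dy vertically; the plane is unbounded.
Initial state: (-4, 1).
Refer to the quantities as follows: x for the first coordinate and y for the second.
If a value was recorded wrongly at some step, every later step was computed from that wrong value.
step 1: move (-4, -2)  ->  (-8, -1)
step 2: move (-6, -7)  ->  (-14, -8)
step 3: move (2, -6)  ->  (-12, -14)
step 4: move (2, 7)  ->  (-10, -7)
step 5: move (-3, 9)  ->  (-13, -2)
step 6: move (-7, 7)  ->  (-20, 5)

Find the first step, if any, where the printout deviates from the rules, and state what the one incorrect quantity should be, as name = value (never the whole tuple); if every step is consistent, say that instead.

step 1: x = -4 + (-4) = -8, y = 1 + (-2) = -1 -> verified
step 2: x = -8 + (-6) = -14, y = -1 + (-7) = -8 -> checks out
step 3: x = -14 + (2) = -12, y = -8 + (-6) = -14 -> consistent with the printout
step 4: x = -12 + (2) = -10, y = -14 + (7) = -7 -> confirmed correct
step 5: x = -10 + (-3) = -13, y = -7 + (9) = 2 -> first mismatch against the printout
So the first discrepancy is step 5, where the right value is y = 2.

step 5, y = 2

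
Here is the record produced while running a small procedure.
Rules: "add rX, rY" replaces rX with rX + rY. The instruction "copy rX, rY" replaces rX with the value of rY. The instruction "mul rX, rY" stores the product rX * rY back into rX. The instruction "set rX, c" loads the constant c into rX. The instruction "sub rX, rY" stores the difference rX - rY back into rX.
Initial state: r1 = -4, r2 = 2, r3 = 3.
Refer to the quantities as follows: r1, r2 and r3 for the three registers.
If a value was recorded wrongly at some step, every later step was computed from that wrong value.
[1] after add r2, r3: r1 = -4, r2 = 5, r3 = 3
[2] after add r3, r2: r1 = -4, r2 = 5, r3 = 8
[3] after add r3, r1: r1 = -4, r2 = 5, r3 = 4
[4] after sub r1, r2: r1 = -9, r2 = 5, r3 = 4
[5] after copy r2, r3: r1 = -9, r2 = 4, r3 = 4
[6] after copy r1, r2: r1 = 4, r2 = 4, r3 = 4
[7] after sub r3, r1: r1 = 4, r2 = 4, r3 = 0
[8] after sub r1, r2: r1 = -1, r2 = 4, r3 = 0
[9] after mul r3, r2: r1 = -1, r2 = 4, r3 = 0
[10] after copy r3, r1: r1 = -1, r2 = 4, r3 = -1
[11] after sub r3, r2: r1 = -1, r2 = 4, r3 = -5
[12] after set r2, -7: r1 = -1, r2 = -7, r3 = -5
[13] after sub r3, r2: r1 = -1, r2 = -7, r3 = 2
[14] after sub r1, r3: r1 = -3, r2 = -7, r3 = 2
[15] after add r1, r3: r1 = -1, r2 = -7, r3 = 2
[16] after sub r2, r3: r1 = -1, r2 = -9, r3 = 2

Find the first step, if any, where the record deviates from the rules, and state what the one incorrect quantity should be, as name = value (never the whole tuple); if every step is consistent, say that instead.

1. r2 = 2 + 3 = 5 (exactly as logged)
2. r3 = 3 + 5 = 8 (agrees with the record)
3. r3 = 8 + -4 = 4 (confirmed correct)
4. r1 = -4 - 5 = -9 (verified)
5. r2 = 4 (checks out)
6. r1 = 4 (agrees with the record)
7. r3 = 4 - 4 = 0 (consistent with the record)
8. r1 = 4 - 4 = 0 (the entry is off here)
First deviation found at step 8; the corrected entry is r1 = 0.

step 8, r1 = 0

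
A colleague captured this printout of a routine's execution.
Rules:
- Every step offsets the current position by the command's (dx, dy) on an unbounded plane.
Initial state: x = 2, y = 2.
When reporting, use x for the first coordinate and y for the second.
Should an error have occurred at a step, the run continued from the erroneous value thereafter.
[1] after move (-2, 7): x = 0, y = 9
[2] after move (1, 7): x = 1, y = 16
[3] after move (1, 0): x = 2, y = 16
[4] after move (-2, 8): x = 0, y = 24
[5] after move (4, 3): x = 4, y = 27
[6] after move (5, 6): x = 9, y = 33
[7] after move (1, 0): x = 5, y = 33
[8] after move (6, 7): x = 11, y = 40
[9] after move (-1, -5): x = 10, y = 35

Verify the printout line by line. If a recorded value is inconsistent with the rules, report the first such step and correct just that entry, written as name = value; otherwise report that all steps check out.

step 1: x = 2 + (-2) = 0, y = 2 + (7) = 9 -> same as recorded
step 2: x = 0 + (1) = 1, y = 9 + (7) = 16 -> matches
step 3: x = 1 + (1) = 2, y = 16 + (0) = 16 -> agrees with the printout
step 4: x = 2 + (-2) = 0, y = 16 + (8) = 24 -> consistent with the printout
step 5: x = 0 + (4) = 4, y = 24 + (3) = 27 -> same as recorded
step 6: x = 4 + (5) = 9, y = 27 + (6) = 33 -> agrees with the printout
step 7: x = 9 + (1) = 10, y = 33 + (0) = 33 -> a discrepancy with the printout
That makes step 7 the first incorrect line — x = 10 is what it should show.

step 7, x = 10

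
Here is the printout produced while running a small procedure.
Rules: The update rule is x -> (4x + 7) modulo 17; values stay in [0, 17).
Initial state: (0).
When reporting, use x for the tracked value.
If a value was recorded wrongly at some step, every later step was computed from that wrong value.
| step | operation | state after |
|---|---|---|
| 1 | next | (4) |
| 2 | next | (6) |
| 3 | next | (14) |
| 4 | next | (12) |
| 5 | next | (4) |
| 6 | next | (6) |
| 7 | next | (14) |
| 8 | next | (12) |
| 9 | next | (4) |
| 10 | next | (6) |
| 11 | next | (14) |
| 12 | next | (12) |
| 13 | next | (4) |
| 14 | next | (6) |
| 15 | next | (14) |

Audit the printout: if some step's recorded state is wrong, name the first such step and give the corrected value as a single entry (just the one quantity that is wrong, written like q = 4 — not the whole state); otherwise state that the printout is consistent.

1. x = (4*0 + 7) mod 17 = 7 (the printout has a different value)
So the first discrepancy is step 1, where the right value is x = 7.

step 1, x = 7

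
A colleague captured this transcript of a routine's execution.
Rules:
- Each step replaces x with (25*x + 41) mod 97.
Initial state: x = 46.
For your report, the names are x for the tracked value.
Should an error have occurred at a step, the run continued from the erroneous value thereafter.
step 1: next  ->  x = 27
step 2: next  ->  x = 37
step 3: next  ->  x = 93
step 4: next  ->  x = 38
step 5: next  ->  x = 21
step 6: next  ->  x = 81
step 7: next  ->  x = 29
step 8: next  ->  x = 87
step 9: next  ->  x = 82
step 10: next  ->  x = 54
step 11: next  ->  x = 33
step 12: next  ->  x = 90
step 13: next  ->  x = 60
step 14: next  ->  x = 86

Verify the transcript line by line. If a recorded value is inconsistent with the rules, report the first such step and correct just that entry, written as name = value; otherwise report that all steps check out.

no error

Step 1: x = (25*46 + 41) mod 97 = 27 — matches.
Step 2: x = (25*27 + 41) mod 97 = 37 — confirmed correct.
Step 3: x = (25*37 + 41) mod 97 = 93 — same as recorded.
Step 4: x = (25*93 + 41) mod 97 = 38 — consistent with the transcript.
Step 5: x = (25*38 + 41) mod 97 = 21 — consistent with the transcript.
Step 6: x = (25*21 + 41) mod 97 = 81 — verified.
Step 7: x = (25*81 + 41) mod 97 = 29 — verified.
Step 8: x = (25*29 + 41) mod 97 = 87 — same as recorded.
Step 9: x = (25*87 + 41) mod 97 = 82 — agrees with the transcript.
Step 10: x = (25*82 + 41) mod 97 = 54 — consistent with the transcript.
Step 11: x = (25*54 + 41) mod 97 = 33 — agrees with the transcript.
Step 12: x = (25*33 + 41) mod 97 = 90 — in agreement.
Step 13: x = (25*90 + 41) mod 97 = 60 — agrees with the transcript.
Step 14: x = (25*60 + 41) mod 97 = 86 — agrees with the transcript.
All steps check out; nothing to correct.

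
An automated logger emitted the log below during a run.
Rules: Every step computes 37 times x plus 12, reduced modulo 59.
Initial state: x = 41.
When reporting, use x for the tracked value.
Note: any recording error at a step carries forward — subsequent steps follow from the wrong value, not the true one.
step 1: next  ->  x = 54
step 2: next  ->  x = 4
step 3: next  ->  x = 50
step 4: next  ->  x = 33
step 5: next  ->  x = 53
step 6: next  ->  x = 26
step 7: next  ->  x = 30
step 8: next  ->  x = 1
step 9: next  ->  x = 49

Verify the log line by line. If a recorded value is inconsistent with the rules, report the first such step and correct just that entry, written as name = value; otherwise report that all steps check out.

Recomputing the run from the initial state:
step 1: x = 54
step 2: x = 4
step 3: x = 42
step 4: x = 32
step 5: x = 16
step 6: x = 14
step 7: x = 58
step 8: x = 34
step 9: x = 31
The first disagreement with the log is at step 3, where the value should be x = 42.

step 3, x = 42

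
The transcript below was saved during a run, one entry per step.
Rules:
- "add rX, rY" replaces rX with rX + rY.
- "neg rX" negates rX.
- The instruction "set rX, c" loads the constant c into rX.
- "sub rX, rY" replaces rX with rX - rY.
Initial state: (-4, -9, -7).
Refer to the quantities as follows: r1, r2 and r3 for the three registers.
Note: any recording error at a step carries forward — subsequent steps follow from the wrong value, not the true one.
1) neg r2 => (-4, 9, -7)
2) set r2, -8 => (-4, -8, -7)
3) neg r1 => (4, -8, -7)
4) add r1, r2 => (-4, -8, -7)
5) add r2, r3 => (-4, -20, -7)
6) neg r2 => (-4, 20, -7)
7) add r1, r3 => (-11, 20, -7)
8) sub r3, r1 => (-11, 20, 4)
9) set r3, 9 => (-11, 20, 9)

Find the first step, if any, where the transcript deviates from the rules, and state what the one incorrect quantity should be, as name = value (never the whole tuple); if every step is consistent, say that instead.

1. r2 = -(-9) = 9 (agrees with the transcript)
2. r2 = -8 (matches)
3. r1 = -(-4) = 4 (verified)
4. r1 = 4 + -8 = -4 (checks out)
5. r2 = -8 + -7 = -15 (the transcript has a different value)
The audit stops at step 5: the recorded entry is wrong and should be r2 = -15.

step 5, r2 = -15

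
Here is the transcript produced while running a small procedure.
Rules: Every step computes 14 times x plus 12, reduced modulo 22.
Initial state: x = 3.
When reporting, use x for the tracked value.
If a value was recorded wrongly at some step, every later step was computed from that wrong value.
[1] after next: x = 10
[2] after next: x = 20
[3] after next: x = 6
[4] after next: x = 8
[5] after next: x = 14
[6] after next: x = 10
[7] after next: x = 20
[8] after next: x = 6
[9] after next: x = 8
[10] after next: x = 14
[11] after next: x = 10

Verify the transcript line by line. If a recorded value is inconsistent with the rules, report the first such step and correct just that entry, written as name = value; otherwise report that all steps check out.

Step 1: x = (14*3 + 12) mod 22 = 10 — agrees with the transcript.
Step 2: x = (14*10 + 12) mod 22 = 20 — agrees with the transcript.
Step 3: x = (14*20 + 12) mod 22 = 6 — no discrepancy.
Step 4: x = (14*6 + 12) mod 22 = 8 — same as recorded.
Step 5: x = (14*8 + 12) mod 22 = 14 — matches.
Step 6: x = (14*14 + 12) mod 22 = 10 — matches.
Step 7: x = (14*10 + 12) mod 22 = 20 — same as recorded.
Step 8: x = (14*20 + 12) mod 22 = 6 — confirmed correct.
Step 9: x = (14*6 + 12) mod 22 = 8 — confirmed correct.
Step 10: x = (14*8 + 12) mod 22 = 14 — consistent with the transcript.
Step 11: x = (14*14 + 12) mod 22 = 10 — exactly as logged.
All entries verified; no error found.

no error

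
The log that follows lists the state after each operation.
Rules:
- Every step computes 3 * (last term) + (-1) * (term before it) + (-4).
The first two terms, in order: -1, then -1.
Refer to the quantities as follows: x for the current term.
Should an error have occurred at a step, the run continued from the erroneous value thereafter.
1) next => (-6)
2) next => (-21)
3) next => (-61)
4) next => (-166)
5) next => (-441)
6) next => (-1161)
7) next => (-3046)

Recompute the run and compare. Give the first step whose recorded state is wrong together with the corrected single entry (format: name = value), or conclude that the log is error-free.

no error

Recomputing the run from the initial state:
step 1: x = -6
step 2: x = -21
step 3: x = -61
step 4: x = -166
step 5: x = -441
step 6: x = -1161
step 7: x = -3046
This matches the log at every step.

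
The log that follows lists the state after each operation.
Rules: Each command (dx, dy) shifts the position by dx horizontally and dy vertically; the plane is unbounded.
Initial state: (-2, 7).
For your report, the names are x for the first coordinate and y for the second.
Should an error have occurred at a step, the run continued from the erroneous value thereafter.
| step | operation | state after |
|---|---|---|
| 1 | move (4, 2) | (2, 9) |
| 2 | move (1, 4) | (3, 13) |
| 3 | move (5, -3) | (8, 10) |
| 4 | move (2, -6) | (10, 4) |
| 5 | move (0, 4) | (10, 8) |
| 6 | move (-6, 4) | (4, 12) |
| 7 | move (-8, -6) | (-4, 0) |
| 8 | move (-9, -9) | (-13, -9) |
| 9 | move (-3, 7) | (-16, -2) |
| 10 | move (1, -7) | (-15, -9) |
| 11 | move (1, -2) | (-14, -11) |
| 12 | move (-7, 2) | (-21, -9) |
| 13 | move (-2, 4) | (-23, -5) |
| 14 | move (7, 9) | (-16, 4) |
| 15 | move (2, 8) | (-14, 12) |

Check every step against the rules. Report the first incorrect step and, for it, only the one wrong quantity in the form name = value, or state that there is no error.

step 1: x = -2 + (4) = 2, y = 7 + (2) = 9 -> confirmed correct
step 2: x = 2 + (1) = 3, y = 9 + (4) = 13 -> agrees with the log
step 3: x = 3 + (5) = 8, y = 13 + (-3) = 10 -> matches
step 4: x = 8 + (2) = 10, y = 10 + (-6) = 4 -> consistent with the log
step 5: x = 10 + (0) = 10, y = 4 + (4) = 8 -> same as recorded
step 6: x = 10 + (-6) = 4, y = 8 + (4) = 12 -> confirmed correct
step 7: x = 4 + (-8) = -4, y = 12 + (-6) = 6 -> the recorded entry deviates here
First deviation found at step 7; the corrected entry is y = 6.

step 7, y = 6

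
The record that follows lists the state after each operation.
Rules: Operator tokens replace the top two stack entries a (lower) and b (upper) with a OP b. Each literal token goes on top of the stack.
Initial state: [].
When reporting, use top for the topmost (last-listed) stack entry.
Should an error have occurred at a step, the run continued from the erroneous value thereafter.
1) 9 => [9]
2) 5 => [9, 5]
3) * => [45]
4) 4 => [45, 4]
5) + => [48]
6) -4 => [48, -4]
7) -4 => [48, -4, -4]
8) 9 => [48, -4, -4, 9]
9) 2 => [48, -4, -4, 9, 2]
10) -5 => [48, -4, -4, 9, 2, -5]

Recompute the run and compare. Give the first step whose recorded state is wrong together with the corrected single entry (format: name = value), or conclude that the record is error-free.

Recomputing the run from the initial state:
step 1: [9]
step 2: [9, 5]
step 3: [45]
step 4: [45, 4]
step 5: [49]
step 6: [49, -4]
step 7: [49, -4, -4]
step 8: [49, -4, -4, 9]
step 9: [49, -4, -4, 9, 2]
step 10: [49, -4, -4, 9, 2, -5]
The first disagreement with the record is at step 5, where the value should be top = 49.

step 5, top = 49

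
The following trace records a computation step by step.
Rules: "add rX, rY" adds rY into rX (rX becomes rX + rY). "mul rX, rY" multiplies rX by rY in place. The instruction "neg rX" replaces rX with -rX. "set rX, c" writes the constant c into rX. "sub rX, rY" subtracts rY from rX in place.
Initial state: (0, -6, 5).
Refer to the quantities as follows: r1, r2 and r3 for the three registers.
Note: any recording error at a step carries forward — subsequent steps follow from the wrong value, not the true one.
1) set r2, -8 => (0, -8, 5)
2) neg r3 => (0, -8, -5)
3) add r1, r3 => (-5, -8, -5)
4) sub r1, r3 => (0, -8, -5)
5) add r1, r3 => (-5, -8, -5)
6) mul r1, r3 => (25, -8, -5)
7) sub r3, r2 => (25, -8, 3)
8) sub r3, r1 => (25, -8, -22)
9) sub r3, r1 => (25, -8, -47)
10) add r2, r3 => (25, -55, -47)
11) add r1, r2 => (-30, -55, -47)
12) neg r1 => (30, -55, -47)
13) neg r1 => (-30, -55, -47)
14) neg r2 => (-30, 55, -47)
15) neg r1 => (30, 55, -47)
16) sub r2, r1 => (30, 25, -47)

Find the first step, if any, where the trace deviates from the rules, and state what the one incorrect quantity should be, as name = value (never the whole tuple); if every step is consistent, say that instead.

Recomputing the run from the initial state:
step 1: r1 = 0, r2 = -8, r3 = 5
step 2: r1 = 0, r2 = -8, r3 = -5
step 3: r1 = -5, r2 = -8, r3 = -5
step 4: r1 = 0, r2 = -8, r3 = -5
step 5: r1 = -5, r2 = -8, r3 = -5
step 6: r1 = 25, r2 = -8, r3 = -5
step 7: r1 = 25, r2 = -8, r3 = 3
step 8: r1 = 25, r2 = -8, r3 = -22
step 9: r1 = 25, r2 = -8, r3 = -47
step 10: r1 = 25, r2 = -55, r3 = -47
step 11: r1 = -30, r2 = -55, r3 = -47
step 12: r1 = 30, r2 = -55, r3 = -47
step 13: r1 = -30, r2 = -55, r3 = -47
step 14: r1 = -30, r2 = 55, r3 = -47
step 15: r1 = 30, r2 = 55, r3 = -47
step 16: r1 = 30, r2 = 25, r3 = -47
This matches the trace at every step.

no error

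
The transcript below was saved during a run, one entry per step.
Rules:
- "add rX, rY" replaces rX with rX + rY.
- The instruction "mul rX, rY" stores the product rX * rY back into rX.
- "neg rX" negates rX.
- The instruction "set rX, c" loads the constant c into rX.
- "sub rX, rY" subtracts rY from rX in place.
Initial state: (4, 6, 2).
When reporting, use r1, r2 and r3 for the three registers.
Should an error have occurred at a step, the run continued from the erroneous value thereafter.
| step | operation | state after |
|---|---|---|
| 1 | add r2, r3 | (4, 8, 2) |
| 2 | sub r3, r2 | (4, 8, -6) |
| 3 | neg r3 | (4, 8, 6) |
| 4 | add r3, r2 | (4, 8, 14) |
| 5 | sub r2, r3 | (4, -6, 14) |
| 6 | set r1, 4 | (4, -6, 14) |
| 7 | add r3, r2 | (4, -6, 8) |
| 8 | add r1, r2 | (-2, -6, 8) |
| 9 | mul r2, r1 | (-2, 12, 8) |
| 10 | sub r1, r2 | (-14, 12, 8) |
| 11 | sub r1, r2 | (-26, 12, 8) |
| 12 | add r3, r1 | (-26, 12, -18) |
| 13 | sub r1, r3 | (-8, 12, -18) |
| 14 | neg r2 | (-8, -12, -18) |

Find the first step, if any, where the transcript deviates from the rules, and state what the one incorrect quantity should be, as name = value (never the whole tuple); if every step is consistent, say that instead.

step 1: r2 = 6 + 2 = 8 -> same as recorded
step 2: r3 = 2 - 8 = -6 -> same as recorded
step 3: r3 = -(-6) = 6 -> in agreement
step 4: r3 = 6 + 8 = 14 -> confirmed correct
step 5: r2 = 8 - 14 = -6 -> no discrepancy
step 6: r1 = 4 -> consistent with the transcript
step 7: r3 = 14 + -6 = 8 -> confirmed correct
step 8: r1 = 4 + -6 = -2 -> consistent with the transcript
step 9: r2 = -6 * -2 = 12 -> exactly as logged
step 10: r1 = -2 - 12 = -14 -> exactly as logged
step 11: r1 = -14 - 12 = -26 -> consistent with the transcript
step 12: r3 = 8 + -26 = -18 -> confirmed correct
step 13: r1 = -26 - -18 = -8 -> matches
step 14: r2 = -(12) = -12 -> same as recorded
The recomputation confirms every line.

no error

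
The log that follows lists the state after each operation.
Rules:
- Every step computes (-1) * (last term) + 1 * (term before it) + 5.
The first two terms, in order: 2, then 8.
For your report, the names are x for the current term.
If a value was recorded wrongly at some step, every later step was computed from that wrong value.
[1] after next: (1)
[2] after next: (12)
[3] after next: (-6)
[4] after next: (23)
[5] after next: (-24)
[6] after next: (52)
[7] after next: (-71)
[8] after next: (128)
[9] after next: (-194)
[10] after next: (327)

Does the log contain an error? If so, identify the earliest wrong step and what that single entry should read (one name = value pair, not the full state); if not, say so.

step 1: x = -1*(8) + (1)*(2) + (5) = -1 -> this is not what the log shows
That makes step 1 the first incorrect line — x = -1 is what it should show.

step 1, x = -1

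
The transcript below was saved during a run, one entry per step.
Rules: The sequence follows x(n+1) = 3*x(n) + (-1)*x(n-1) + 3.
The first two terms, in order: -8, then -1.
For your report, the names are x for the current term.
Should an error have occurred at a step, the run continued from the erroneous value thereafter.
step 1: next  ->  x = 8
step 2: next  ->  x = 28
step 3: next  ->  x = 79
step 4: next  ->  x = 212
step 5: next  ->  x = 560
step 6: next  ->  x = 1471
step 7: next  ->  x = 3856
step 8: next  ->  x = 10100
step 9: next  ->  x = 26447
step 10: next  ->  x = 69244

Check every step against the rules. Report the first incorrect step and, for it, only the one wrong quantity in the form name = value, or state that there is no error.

no error

Step 1: x = 3*(-1) + (-1)*(-8) + (3) = 8 — consistent with the transcript.
Step 2: x = 3*(8) + (-1)*(-1) + (3) = 28 — no discrepancy.
Step 3: x = 3*(28) + (-1)*(8) + (3) = 79 — agrees with the transcript.
Step 4: x = 3*(79) + (-1)*(28) + (3) = 212 — matches.
Step 5: x = 3*(212) + (-1)*(79) + (3) = 560 — checks out.
Step 6: x = 3*(560) + (-1)*(212) + (3) = 1471 — in agreement.
Step 7: x = 3*(1471) + (-1)*(560) + (3) = 3856 — consistent with the transcript.
Step 8: x = 3*(3856) + (-1)*(1471) + (3) = 10100 — verified.
Step 9: x = 3*(10100) + (-1)*(3856) + (3) = 26447 — matches.
Step 10: x = 3*(26447) + (-1)*(10100) + (3) = 69244 — consistent with the transcript.
The recomputation confirms every line.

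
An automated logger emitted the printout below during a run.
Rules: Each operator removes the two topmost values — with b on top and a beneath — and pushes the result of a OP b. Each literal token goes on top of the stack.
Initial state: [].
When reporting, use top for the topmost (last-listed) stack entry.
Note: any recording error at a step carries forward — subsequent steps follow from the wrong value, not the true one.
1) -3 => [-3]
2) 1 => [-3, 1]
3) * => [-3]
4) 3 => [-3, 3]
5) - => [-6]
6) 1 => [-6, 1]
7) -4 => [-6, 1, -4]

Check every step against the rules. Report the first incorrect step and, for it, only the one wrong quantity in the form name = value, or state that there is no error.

Recomputing the run from the initial state:
step 1: [-3]
step 2: [-3, 1]
step 3: [-3]
step 4: [-3, 3]
step 5: [-6]
step 6: [-6, 1]
step 7: [-6, 1, -4]
This matches the printout at every step.

no error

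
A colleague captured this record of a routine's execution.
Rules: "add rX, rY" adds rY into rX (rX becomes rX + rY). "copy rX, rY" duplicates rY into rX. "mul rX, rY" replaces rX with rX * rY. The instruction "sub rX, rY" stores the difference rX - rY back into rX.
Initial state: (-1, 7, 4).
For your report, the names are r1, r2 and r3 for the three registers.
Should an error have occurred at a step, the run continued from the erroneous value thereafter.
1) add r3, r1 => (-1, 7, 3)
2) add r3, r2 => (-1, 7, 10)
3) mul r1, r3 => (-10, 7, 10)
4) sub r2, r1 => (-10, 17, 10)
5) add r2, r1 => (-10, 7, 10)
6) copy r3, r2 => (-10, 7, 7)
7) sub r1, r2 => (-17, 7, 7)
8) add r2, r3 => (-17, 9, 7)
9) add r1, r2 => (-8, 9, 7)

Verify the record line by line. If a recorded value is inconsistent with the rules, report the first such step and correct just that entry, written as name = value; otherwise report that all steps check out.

step 8, r2 = 14

Recomputing the run from the initial state:
step 1: r1 = -1, r2 = 7, r3 = 3
step 2: r1 = -1, r2 = 7, r3 = 10
step 3: r1 = -10, r2 = 7, r3 = 10
step 4: r1 = -10, r2 = 17, r3 = 10
step 5: r1 = -10, r2 = 7, r3 = 10
step 6: r1 = -10, r2 = 7, r3 = 7
step 7: r1 = -17, r2 = 7, r3 = 7
step 8: r1 = -17, r2 = 14, r3 = 7
step 9: r1 = -3, r2 = 14, r3 = 7
The first disagreement with the record is at step 8, where the value should be r2 = 14.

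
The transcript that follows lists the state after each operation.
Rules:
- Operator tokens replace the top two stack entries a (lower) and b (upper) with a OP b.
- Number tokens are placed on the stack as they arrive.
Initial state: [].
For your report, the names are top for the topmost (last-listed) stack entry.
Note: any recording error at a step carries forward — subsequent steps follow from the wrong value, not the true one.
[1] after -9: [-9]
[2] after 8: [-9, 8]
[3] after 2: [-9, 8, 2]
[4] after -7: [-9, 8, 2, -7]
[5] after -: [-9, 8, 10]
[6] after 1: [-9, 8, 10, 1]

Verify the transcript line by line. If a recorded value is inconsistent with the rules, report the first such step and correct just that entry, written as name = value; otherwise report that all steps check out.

step 5, top = 9

1. push -9: top = -9 (in agreement)
2. push 8: top = 8 (verified)
3. push 2: top = 2 (exactly as logged)
4. push -7: top = -7 (checks out)
5. 2 - -7 = 9 (a discrepancy with the transcript)
The audit stops at step 5: the recorded entry is wrong and should be top = 9.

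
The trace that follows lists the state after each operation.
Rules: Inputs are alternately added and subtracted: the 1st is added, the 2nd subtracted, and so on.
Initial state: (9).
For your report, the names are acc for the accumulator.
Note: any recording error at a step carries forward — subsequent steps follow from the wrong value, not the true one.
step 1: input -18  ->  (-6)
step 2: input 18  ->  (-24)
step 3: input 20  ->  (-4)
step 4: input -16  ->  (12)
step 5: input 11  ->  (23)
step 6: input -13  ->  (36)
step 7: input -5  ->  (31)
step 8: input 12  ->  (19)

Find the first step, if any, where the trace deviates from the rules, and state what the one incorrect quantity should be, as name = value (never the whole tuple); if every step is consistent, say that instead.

step 1: acc = 9 + -18 = -9 -> first mismatch against the trace
So the first discrepancy is step 1, where the right value is acc = -9.

step 1, acc = -9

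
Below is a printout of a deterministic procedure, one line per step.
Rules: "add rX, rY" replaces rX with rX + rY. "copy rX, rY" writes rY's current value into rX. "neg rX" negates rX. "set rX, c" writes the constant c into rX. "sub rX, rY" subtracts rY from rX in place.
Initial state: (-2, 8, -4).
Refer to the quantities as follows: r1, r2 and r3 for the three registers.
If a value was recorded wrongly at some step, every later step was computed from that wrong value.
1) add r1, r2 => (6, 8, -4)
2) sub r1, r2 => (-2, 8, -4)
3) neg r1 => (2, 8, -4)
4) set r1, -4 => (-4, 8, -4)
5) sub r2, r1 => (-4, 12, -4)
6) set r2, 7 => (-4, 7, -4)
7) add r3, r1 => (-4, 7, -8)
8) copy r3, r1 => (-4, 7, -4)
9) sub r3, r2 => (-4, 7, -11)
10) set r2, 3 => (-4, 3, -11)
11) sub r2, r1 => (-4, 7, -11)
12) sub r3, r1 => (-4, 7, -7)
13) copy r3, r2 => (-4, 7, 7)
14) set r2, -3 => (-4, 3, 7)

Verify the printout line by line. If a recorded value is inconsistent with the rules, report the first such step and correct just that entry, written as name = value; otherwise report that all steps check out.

step 14, r2 = -3

1. r1 = -2 + 8 = 6 (in agreement)
2. r1 = 6 - 8 = -2 (checks out)
3. r1 = -(-2) = 2 (verified)
4. r1 = -4 (confirmed correct)
5. r2 = 8 - -4 = 12 (verified)
6. r2 = 7 (consistent with the printout)
7. r3 = -4 + -4 = -8 (matches)
8. r3 = -4 (matches)
9. r3 = -4 - 7 = -11 (confirmed correct)
10. r2 = 3 (no discrepancy)
11. r2 = 3 - -4 = 7 (no discrepancy)
12. r3 = -11 - -4 = -7 (in agreement)
13. r3 = 7 (consistent with the printout)
14. r2 = -3 (the printout has a different value)
That makes step 14 the first incorrect line — r2 = -3 is what it should show.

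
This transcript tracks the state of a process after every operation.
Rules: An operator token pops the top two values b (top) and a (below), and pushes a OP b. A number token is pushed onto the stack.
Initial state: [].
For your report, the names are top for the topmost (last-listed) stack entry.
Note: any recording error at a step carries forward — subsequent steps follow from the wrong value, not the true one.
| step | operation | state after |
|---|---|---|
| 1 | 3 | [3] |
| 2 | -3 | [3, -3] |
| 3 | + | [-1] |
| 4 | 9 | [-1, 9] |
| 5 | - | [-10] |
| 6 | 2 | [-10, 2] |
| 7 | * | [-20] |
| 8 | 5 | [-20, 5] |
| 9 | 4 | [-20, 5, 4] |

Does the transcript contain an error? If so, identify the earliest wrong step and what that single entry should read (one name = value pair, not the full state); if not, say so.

Step 1: push 3: top = 3 — agrees with the transcript.
Step 2: push -3: top = -3 — confirmed correct.
Step 3: 3 + -3 = 0 — not what was recorded.
That makes step 3 the first incorrect line — top = 0 is what it should show.

step 3, top = 0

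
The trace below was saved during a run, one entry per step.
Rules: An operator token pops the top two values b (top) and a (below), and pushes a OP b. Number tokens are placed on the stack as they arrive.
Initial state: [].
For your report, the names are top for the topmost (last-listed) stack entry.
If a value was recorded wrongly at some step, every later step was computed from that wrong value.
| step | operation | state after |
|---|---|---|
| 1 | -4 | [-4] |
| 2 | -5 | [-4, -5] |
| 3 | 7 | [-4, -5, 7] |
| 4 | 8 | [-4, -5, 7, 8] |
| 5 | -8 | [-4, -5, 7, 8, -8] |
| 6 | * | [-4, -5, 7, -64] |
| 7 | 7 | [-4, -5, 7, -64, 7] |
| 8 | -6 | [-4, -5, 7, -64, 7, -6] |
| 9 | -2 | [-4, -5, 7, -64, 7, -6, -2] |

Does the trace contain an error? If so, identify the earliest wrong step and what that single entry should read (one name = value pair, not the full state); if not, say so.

no error

Recomputing the run from the initial state:
step 1: [-4]
step 2: [-4, -5]
step 3: [-4, -5, 7]
step 4: [-4, -5, 7, 8]
step 5: [-4, -5, 7, 8, -8]
step 6: [-4, -5, 7, -64]
step 7: [-4, -5, 7, -64, 7]
step 8: [-4, -5, 7, -64, 7, -6]
step 9: [-4, -5, 7, -64, 7, -6, -2]
This matches the trace at every step.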